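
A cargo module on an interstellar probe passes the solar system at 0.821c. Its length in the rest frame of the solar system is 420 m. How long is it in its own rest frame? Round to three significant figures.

γ = 1/√(1 − β²) = 1/√(1 − 0.674041) = 1/√0.325959 = 1/0.570928 = 1.7515.
Proper length: L₀ = γ·L = 1.7515 × 420 = 736 m.

736 m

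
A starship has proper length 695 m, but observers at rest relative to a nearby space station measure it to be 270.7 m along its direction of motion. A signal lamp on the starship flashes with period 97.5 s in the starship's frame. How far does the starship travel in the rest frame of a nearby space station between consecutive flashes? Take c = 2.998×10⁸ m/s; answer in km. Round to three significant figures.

γ = L₀/L = 695/270.7 = 2.56742.
β = √(1 − 1/γ²) = 0.92103. Lab-frame period = γτ = 2.56742×97.5 s = 250.32 s. Distance = βc × γτ = 0.92103 × 2.998×10⁸ m/s × 250.32 s = 6.9120×10^10 m = 6.91×10^7 km.

6.91×10^7 km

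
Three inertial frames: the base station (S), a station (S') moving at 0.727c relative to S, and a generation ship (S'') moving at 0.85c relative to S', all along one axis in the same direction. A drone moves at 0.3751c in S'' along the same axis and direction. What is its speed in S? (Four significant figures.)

First combine the drone and generation ship (S''→S'): u₁ = (0.3751 + 0.85)/(1 + 0.3751×0.85) = 1.2251/1.318835 = 0.92893.
Then combine with the station (S'→S): u = (0.92893 + 0.727)/(1 + 0.92893×0.727) = 1.65593/1.67533211 = 0.98842.

0.9884c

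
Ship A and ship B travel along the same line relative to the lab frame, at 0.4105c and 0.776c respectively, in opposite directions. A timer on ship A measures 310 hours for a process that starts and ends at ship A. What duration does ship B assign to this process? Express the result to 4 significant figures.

710.7 hours

The velocity of ship A relative to ship B is (0.4105 + 0.776)c / (1 + 0.4105×0.776) = 0.89985c; relative speed 0.89985c.
γ for this relative speed: γ = 1/√(1 − 0.80973) = 2.2925.
Ship A's interval is proper; time dilation gives Δt_B = γΔτ = 2.2925 × 310 hours = 710.7 hours.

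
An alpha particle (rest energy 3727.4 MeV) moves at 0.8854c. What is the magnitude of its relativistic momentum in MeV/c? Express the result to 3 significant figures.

7100 MeV/c

γ = 1/√(1 − β²) = 1/√(1 − 0.78393316) = 1/√0.21606684 = 1/0.46483 = 2.1513.
Momentum: p = γβ·mc = 2.1513 × 0.8854 × 3727.4 MeV/c = 7100 MeV/c.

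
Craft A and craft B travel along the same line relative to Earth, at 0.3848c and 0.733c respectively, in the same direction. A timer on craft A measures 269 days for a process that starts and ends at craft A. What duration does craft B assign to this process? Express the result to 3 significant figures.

Speed of craft A in craft B's frame: u = (v_A − v_B)/(1 − v_A v_B/c²) = (0.3848 − 0.733)/(1 − 0.3848×0.733) = −0.3482/0.7179416 = −0.485; |u| = 0.485c.
γ for this relative speed: γ = 1/√(1 − 0.235225) = 1.1435.
Craft A's interval is proper; time dilation gives Δt_B = γΔτ = 1.1435 × 269 days = 308 days.

308 days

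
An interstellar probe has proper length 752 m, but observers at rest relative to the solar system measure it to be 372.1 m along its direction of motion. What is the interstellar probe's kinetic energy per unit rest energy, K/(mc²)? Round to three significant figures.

1.02

From L = L₀/γ: γ = 752/372.1 = 2.02096.
K/(mc²) = γ − 1 = 2.02096 − 1 = 1.02.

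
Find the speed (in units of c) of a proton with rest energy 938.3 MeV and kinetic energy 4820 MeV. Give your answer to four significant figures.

0.9866c

γ = 1 + K/(mc²) = 1 + 4820/938.3 = 6.1369.
β = √(1 − 1/γ²) = √(1 − 0.0265523) = √0.9734477 = 0.9866.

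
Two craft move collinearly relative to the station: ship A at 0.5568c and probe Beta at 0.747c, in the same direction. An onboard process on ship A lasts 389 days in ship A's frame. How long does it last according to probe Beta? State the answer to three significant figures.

The velocity of ship A relative to probe Beta is (0.5568 − 0.747)c / (1 − 0.5568×0.747) = −0.32565c; relative speed 0.32565c.
At |u| = 0.32565c, γ = (1 − 0.106048)^(−1/2) = 1.0577.
The clock on ship A records proper time, so probe Beta measures Δt = γΔτ = 1.0577 × 389 = 411 days.

411 days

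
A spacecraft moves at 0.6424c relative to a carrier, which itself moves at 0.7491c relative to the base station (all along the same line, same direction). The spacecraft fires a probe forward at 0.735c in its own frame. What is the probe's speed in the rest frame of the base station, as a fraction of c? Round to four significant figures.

Apply u = (u'+v)/(1+u'v) twice. Probe in the carrier frame: (0.735+0.6424)/(1+0.735·0.6424) = 1.3774/1.472164 = 0.93563c.
That velocity, transformed to the rest frame of the base station: (0.93563+0.7491)/(1+0.93563·0.7491) = 1.68473/1.700880433 = 0.9905c.

0.9905c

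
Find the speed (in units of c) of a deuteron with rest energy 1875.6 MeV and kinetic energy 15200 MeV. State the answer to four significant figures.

K = (γ−1)mc², so γ = 1 + 15200/1875.6 = 9.1041.
Then v/c = √(1 − γ⁻²) = √(1 − 0.012065) = √0.987935 = 0.9939.

0.9939c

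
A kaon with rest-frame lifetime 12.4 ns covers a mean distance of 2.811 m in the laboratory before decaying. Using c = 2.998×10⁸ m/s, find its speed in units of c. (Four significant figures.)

Lab distance = (lab lifetime)·v = γτ·βc, so βγ = d/(cτ) = 2.811/(2.998×10⁸ × 1.240×10^-8) = 0.75615.
With βγ = 0.75615: γ² = 1 + (βγ)² = 1.571763, and β = (βγ)/γ = 0.75615/1.2537 = 0.6031.

0.6031c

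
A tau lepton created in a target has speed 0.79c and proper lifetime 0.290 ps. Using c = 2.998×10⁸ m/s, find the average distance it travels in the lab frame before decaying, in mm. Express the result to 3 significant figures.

γ = 1/√(1 − β²) = 1/√(1 − 0.6241) = 1/√0.3759 = 1/0.613107 = 1.631.
Lab-frame lifetime: Δt = γτ = 1.631 × 0.290 ps = 0.47299 ps.
Distance: d = vΔt = 0.79 × 2.998×10⁸ m/s × 4.7299×10^-13 s = 1.12×10^-4 m = 0.112 mm.

0.112 mm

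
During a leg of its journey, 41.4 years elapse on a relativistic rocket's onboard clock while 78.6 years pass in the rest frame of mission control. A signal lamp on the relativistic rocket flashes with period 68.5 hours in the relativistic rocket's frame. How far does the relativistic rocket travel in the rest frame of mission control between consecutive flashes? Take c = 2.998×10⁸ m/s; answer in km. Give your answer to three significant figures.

1.19×10^11 km

From Δt = γΔτ: γ = 78.6/41.4 = 1.89855.
β = √(1 − 1/γ²) = 0.85004. Lab-frame period = γτ = 1.89855×68.5 hours = 130.05 hours. Distance = βc × γτ = 0.85004 × 2.998×10⁸ m/s × 468180 s = 1.1931×10^14 m = 1.19×10^11 km.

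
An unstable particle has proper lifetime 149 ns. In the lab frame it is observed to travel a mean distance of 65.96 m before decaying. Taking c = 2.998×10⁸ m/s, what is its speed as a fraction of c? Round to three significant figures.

d = βγcτ ⇒ βγ = d/(cτ) = 65.96 m / (44.6702 m) = 1.4766.
β = (βγ)/√(1+(βγ)²) = 1.4766/√3.18035 = 0.828.

0.828c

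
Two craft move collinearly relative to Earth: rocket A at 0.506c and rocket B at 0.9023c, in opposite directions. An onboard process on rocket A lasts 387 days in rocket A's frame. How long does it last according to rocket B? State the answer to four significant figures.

1516 days

Speed of rocket A in rocket B's frame: u = (v_A + v_B)/(1 + v_A v_B/c²) = (0.506 + 0.9023)/(1 + 0.506×0.9023) = 1.4083/1.4565638 = 0.96686; |u| = 0.96686c.
γ for this relative speed: γ = 1/√(1 − 0.934818) = 3.9168.
The clock on rocket A records proper time, so rocket B measures Δt = γΔτ = 3.9168 × 387 = 1516 days.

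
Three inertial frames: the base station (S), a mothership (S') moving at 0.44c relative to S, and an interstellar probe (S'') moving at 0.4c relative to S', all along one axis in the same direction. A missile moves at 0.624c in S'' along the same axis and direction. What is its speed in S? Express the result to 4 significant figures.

First combine the missile and interstellar probe (S''→S'): u₁ = (0.624 + 0.4)/(1 + 0.624×0.4) = 1.024/1.2496 = 0.81946.
Then combine with the mothership (S'→S): u = (0.81946 + 0.44)/(1 + 0.81946×0.44) = 1.25946/1.3605624 = 0.92569.

0.9257c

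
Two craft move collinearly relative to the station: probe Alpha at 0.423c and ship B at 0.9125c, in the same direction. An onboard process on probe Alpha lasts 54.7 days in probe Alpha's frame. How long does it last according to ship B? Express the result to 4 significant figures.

Transform probe Alpha's velocity into ship B's frame: (0.423 − 0.9125)/(1 − 0.423·0.9125) = −0.4895/0.6140125, so the relative speed is 0.79722c.
At |u| = 0.79722c, γ = (1 − 0.63556)^(−1/2) = 1.6565.
Probe Alpha's interval is proper; time dilation gives Δt_B = γΔτ = 1.6565 × 54.7 days = 90.61 days.

90.61 days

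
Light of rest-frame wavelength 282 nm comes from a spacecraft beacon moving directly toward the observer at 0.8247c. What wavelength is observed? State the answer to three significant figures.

87.4 nm

Relativistic Doppler for wavelength: λ_obs = λ_src · √((1−β)/(1+β)).
With β = 0.8247: factor = √(0.1753/1.8247) = 0.30995.
λ_obs = 282 × 0.30995 = 87.4 nm.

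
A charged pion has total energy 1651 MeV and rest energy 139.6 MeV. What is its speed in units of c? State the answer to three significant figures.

0.996c

γ = E/(mc²) = 1651/139.6 = 11.827.
β = √(1 − 1/γ²) = √(1 − 0.00714909) = √0.99285091 = 0.996.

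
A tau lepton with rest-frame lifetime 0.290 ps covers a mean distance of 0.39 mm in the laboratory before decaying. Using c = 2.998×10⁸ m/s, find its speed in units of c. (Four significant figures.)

0.9760c

Lab distance = (lab lifetime)·v = γτ·βc, so βγ = d/(cτ) = 3.900×10^-4/(2.998×10⁸ × 2.900×10^-13) = 4.4857.
With βγ = 4.4857: γ² = 1 + (βγ)² = 21.1215, and β = (βγ)/γ = 4.4857/4.59581 = 0.9760.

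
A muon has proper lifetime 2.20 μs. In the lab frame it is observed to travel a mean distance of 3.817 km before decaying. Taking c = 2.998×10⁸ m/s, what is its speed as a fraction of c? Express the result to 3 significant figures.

0.985c

Lab distance = (lab lifetime)·v = γτ·βc, so βγ = d/(cτ) = 3817/(2.998×10⁸ × 2.200×10^-6) = 5.7872.
With βγ = 5.7872: γ² = 1 + (βγ)² = 34.4917, and β = (βγ)/γ = 5.7872/5.87296 = 0.985.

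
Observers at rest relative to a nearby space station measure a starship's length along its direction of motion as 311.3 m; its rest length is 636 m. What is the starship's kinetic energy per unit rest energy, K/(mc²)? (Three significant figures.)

γ = L₀/L = 636/311.3 = 2.04305.
Since K = (γ−1)mc², K/(mc²) = 2.04305 − 1 = 1.04.

1.04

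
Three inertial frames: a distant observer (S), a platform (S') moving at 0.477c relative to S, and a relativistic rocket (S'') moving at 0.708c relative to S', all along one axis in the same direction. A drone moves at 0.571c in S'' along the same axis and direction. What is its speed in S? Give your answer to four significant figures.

0.9675c

Compose velocities in two stages. Stage 1 (into S'): u₁ = (0.571+0.708)/(1+0.571×0.708) = 0.91079.
Stage 2 (into S): u = (0.91079+0.477)/(1+0.91079×0.477) = 0.96747, so the speed is 0.9675c.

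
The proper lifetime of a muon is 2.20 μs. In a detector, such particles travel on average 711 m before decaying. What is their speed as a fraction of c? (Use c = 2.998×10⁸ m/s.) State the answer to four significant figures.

0.7331c

Let x = d/(cτ) = 711.0 m / (2.998×10⁸ m/s × 2.200×10^-6 s) = 1.078. Since d = βγcτ, x = βγ = β/√(1−β²).
Solving: β² = x²/(1+x²) = 1.16208/2.16208 = 0.537482, so β = 0.7331.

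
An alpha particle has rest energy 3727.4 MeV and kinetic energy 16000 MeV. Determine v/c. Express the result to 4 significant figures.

γ = 1 + K/(mc²) = 1 + 16000/3727.4 = 5.2925.
β = √(1 − 1/γ²) = √(1 − 0.0357008) = √0.9642992 = 0.9820.

0.9820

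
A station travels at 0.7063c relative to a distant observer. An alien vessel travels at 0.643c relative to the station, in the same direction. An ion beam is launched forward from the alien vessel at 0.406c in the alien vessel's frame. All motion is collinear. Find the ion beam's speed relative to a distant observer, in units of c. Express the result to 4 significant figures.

0.9689c

Apply u = (u'+v)/(1+u'v) twice. Ion beam in the station frame: (0.406+0.643)/(1+0.406·0.643) = 1.049/1.261058 = 0.83184c.
That velocity, transformed to the rest frame of a distant observer: (0.83184+0.7063)/(1+0.83184·0.7063) = 1.53814/1.587528592 = 0.96889c.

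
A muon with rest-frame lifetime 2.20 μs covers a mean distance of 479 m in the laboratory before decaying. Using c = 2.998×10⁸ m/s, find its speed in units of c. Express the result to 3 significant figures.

d = βγcτ ⇒ βγ = d/(cτ) = 479.0 m / (659.56 m) = 0.72624.
β = (βγ)/√(1+(βγ)²) = 0.72624/√1.527425 = 0.588.

0.588c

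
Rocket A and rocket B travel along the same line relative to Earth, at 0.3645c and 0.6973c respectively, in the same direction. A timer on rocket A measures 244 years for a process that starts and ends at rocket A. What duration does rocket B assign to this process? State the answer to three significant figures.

The velocity of rocket A relative to rocket B is (0.3645 − 0.6973)c / (1 − 0.3645×0.6973) = −0.44621c; relative speed 0.44621c.
At |u| = 0.44621c, γ = (1 − 0.199103)^(−1/2) = 1.1174.
Rocket A's interval is proper; time dilation gives Δt_B = γΔτ = 1.1174 × 244 years = 273 years.

273 years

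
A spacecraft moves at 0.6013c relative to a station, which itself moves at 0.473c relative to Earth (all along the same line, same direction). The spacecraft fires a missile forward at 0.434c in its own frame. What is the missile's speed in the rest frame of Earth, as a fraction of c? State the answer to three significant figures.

0.932c

Compose velocities in two stages. Stage 1 (into S'): u₁ = (0.434+0.6013)/(1+0.434×0.6013) = 0.82104.
Stage 2 (into S): u = (0.82104+0.473)/(1+0.82104×0.473) = 0.93207, so the speed is 0.932c.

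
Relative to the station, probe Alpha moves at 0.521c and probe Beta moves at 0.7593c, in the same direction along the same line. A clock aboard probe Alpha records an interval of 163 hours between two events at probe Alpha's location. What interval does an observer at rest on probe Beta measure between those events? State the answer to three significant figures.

177 hours

Speed of probe Alpha in probe Beta's frame: u = (v_A − v_B)/(1 − v_A v_B/c²) = (0.521 − 0.7593)/(1 − 0.521×0.7593) = −0.2383/0.6044047 = −0.39427; |u| = 0.39427c.
At |u| = 0.39427c, γ = (1 − 0.155449)^(−1/2) = 1.0881.
The clock on probe Alpha records proper time, so probe Beta measures Δt = γΔτ = 1.0881 × 163 = 177 hours.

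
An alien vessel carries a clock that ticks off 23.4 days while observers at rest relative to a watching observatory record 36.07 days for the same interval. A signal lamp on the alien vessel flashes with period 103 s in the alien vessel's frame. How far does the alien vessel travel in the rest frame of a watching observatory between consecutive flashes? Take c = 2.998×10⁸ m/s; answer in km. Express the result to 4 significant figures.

The time-dilation ratio gives γ = 36.07/23.4 = 1.54145.
β = √(1 − 1/γ²) = 0.76101. Lab-frame period = γτ = 1.54145×103 s = 158.77 s. Distance = βc × γτ = 0.76101 × 2.998×10⁸ m/s × 158.77 s = 3.6224×10^10 m = 3.622×10^7 km.

3.622×10^7 km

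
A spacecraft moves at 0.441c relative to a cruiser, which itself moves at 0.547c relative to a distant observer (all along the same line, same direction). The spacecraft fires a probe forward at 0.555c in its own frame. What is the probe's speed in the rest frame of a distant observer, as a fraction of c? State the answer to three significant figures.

First combine the probe and spacecraft (S''→S'): u₁ = (0.555 + 0.441)/(1 + 0.555×0.441) = 0.996/1.244755 = 0.80016.
Then combine with the cruiser (S'→S): u = (0.80016 + 0.547)/(1 + 0.80016×0.547) = 1.34716/1.43768752 = 0.93703.

0.937c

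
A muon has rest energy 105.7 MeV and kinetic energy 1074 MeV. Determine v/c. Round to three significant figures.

γ = 1 + K/(mc²) = 1 + 1074/105.7 = 11.161.
β = √(1 − 1/γ²) = √(1 − 0.00802775) = √0.99197225 = 0.996.

0.996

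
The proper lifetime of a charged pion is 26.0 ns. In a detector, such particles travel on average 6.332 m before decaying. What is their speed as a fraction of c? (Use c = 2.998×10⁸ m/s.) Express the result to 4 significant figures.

0.6305c

Let x = d/(cτ) = 6.332 m / (2.998×10⁸ m/s × 2.600×10^-8 s) = 0.81234. Since d = βγcτ, x = βγ = β/√(1−β²).
Solving: β² = x²/(1+x²) = 0.659896/1.659896 = 0.397553, so β = 0.6305.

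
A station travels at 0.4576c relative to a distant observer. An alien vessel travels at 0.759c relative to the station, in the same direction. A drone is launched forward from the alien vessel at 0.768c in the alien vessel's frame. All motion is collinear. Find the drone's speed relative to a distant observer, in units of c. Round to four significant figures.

0.9867c

Apply u = (u'+v)/(1+u'v) twice. Drone in the station frame: (0.768+0.759)/(1+0.768·0.759) = 1.527/1.582912 = 0.96468c.
That velocity, transformed to the rest frame of a distant observer: (0.96468+0.4576)/(1+0.96468·0.4576) = 1.42228/1.441437568 = 0.98671c.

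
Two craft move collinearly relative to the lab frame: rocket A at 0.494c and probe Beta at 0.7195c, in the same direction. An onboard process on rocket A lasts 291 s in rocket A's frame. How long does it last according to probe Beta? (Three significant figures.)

The velocity of rocket A relative to probe Beta is (0.494 − 0.7195)c / (1 − 0.494×0.7195) = −0.34985c; relative speed 0.34985c.
At |u| = 0.34985c, γ = (1 − 0.122395)^(−1/2) = 1.0675.
Rocket A's interval is proper; time dilation gives Δt_B = γΔτ = 1.0675 × 291 s = 311 s.

311 s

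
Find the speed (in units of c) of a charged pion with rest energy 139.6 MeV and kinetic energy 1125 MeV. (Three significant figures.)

K = (γ−1)mc², so γ = 1 + 1125/139.6 = 9.0587.
Then v/c = √(1 − γ⁻²) = √(1 − 0.0121862) = √0.9878138 = 0.994.

0.994c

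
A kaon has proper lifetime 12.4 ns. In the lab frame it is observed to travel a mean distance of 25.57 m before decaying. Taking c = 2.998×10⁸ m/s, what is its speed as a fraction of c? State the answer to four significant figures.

Let x = d/(cτ) = 25.57 m / (2.998×10⁸ m/s × 1.240×10^-8 s) = 6.8782. Since d = βγcτ, x = βγ = β/√(1−β²).
Solving: β² = x²/(1+x²) = 47.3096/48.3096 = 0.9793, so β = 0.9896.

0.9896c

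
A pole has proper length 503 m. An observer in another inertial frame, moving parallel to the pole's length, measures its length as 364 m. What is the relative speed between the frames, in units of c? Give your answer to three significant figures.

0.690c

Length contraction gives γ = L₀/L = 503/364 = 1.3819.
β = √(1 − 1/γ²) = √0.476343 = 0.690.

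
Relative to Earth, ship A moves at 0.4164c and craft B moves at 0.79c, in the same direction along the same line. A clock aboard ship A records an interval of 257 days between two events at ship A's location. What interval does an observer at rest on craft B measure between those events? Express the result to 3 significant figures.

The velocity of ship A relative to craft B is (0.4164 − 0.79)c / (1 − 0.4164×0.79) = −0.55674c; relative speed 0.55674c.
At |u| = 0.55674c, γ = (1 − 0.309959)^(−1/2) = 1.2038.
The clock on ship A records proper time, so craft B measures Δt = γΔτ = 1.2038 × 257 = 309 days.

309 days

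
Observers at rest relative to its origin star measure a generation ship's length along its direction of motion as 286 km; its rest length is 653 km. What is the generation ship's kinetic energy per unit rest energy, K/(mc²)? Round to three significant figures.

Length contraction gives γ = L₀/L = 653/286 = 2.28322.
K/(mc²) = γ − 1 = 2.28322 − 1 = 1.28.

1.28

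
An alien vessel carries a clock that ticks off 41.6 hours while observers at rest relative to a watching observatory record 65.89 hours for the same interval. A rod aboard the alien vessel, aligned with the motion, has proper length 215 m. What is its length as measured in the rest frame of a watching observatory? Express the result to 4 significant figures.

135.7 m

From Δt = γΔτ: γ = 65.89/41.6 = 1.58389.
L = L₀/γ = 215/1.58389 = 135.7 m.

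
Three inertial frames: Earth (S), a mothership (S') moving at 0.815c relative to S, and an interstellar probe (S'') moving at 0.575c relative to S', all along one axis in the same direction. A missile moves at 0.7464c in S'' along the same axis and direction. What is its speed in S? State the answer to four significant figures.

0.9920c

Compose velocities in two stages. Stage 1 (into S'): u₁ = (0.7464+0.575)/(1+0.7464×0.575) = 0.92459.
Stage 2 (into S): u = (0.92459+0.815)/(1+0.92459×0.815) = 0.99204, so the speed is 0.9920c.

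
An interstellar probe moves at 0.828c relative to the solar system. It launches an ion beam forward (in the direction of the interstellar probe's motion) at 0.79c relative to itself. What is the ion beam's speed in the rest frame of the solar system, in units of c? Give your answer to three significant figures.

Relativistic velocity addition: u = (u' + v)/(1 + u'v/c²), with u' = 0.79c and v = 0.828c.
Numerator: 0.79 + 0.828 = 1.618. Denominator: 1 + (0.79)(0.828) = 1.65412.
u = 1.618/1.65412 = 0.97816, so the speed is 0.978c.

0.978c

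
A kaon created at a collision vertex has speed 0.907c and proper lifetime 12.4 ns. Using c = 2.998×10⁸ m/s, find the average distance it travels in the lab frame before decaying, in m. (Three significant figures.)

With β = 0.907, γ = 1/√(1 − 0.907²) = 1/√0.177351 = 2.3746.
Lab-frame lifetime: Δt = γτ = 2.3746 × 12.4 ns = 29.445 ns.
Distance: d = vΔt = 0.907 × 2.998×10⁸ m/s × 2.9445×10^-8 s = 8.01 m.

8.01 m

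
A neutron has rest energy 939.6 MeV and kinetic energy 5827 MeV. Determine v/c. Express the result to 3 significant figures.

0.990

γ = 1 + K/(mc²) = 1 + 5827/939.6 = 7.2016.
β = √(1 − 1/γ²) = √(1 − 0.0192816) = √0.9807184 = 0.990.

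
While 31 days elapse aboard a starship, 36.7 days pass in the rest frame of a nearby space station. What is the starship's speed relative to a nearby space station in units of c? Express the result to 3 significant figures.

γ = Δt/Δτ = 36.7/31 = 1.1839.
β = √(1 − 1/γ²) = √(1 − 0.713461) = √0.286539 = 0.535.

0.535c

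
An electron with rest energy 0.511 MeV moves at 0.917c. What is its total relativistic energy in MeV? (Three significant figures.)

1.28 MeV

γ = 1/√(1 − β²) = 1/√(1 − 0.840889) = 1/√0.159111 = 1/0.398887 = 2.507.
Total energy: E = γmc² = 2.507 × 0.511 MeV = 1.28 MeV.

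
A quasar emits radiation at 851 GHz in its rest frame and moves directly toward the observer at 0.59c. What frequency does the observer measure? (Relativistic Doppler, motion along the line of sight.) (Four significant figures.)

Relativistic Doppler (source moving toward): f_obs = f_src · √((1+β)/(1−β)).
With β = 0.59: factor = √(1.59/0.41) = 1.9693.
f_obs = 851 × 1.9693 = 1676 GHz.

1676 GHz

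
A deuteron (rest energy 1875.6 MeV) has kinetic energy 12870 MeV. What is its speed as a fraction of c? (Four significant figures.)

K = (γ−1)mc², so γ = 1 + 12870/1875.6 = 7.8618.
Then v/c = √(1 − γ⁻²) = √(1 − 0.0161792) = √0.9838208 = 0.9919.

0.9919c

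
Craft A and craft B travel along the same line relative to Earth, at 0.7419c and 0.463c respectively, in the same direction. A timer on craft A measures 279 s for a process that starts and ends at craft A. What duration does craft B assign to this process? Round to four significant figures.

Speed of craft A in craft B's frame: u = (v_A − v_B)/(1 − v_A v_B/c²) = (0.7419 − 0.463)/(1 − 0.7419×0.463) = 0.2789/0.6565003 = 0.42483; |u| = 0.42483c.
At |u| = 0.42483c, γ = (1 − 0.180481)^(−1/2) = 1.1046.
Craft A's interval is proper; time dilation gives Δt_B = γΔτ = 1.1046 × 279 s = 308.2 s.

308.2 s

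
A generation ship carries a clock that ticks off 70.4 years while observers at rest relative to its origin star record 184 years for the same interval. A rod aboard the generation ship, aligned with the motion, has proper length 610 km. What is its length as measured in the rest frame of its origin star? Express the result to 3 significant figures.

233 km

γ = Δt/Δτ = 184/70.4 = 2.61364.
The rod contracts by the same γ: 610 km / 2.61364 = 233 km.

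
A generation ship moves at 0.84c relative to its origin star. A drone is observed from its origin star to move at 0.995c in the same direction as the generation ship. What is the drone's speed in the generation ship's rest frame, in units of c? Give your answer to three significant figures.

0.944c

Transform to the generation ship's frame: u' = (u − v)/(1 − uv/c²).
u' = (0.995 − 0.84)/(1 − 0.995×0.84) = 0.155/0.1642 = 0.94397.
Speed in the generation ship's frame: 0.944c (in the same direction).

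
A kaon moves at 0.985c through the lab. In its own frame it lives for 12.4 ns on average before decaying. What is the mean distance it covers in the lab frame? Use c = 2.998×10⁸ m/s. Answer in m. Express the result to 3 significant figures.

γ = 1/√(1 − β²) = 1/√(1 − 0.970225) = 1/√0.029775 = 1/0.172554 = 5.7953.
Lab-frame lifetime: Δt = γτ = 5.7953 × 12.4 ns = 71.862 ns.
Distance: d = vΔt = 0.985 × 2.998×10⁸ m/s × 7.1862×10^-8 s = 21.2 m.

21.2 m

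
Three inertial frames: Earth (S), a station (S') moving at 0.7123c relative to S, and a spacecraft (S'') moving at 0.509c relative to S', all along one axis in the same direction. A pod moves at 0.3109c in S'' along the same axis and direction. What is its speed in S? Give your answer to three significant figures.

0.944c

Compose velocities in two stages. Stage 1 (into S'): u₁ = (0.3109+0.509)/(1+0.3109×0.509) = 0.70788.
Stage 2 (into S): u = (0.70788+0.7123)/(1+0.70788×0.7123) = 0.94413, so the speed is 0.944c.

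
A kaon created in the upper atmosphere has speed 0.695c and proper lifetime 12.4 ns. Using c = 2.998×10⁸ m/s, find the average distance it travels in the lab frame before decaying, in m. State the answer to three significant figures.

Lorentz factor: γ = (1 − 0.483025)^(−1/2) = 1.3908.
Lab-frame lifetime: Δt = γτ = 1.3908 × 12.4 ns = 17.246 ns.
Distance: d = vΔt = 0.695 × 2.998×10⁸ m/s × 1.7246×10^-8 s = 3.59 m.

3.59 m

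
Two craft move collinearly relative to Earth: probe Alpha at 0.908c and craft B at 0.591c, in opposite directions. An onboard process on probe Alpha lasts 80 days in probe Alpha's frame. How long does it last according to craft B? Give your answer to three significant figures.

364 days

Transform probe Alpha's velocity into craft B's frame: (0.908 + 0.591)/(1 + 0.908·0.591) = 1.499/1.536628, so the relative speed is 0.97551c.
At |u| = 0.97551c, γ = (1 − 0.95162)^(−1/2) = 4.5464.
The clock on probe Alpha records proper time, so craft B measures Δt = γΔτ = 4.5464 × 80 = 364 days.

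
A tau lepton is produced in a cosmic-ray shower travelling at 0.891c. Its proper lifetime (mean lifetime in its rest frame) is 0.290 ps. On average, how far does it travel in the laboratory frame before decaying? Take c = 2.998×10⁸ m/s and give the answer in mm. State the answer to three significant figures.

0.171 mm

β² = 0.793881, so γ = 1/√0.206119 = 2.2026.
Lab-frame lifetime: Δt = γτ = 2.2026 × 0.290 ps = 0.63875 ps.
Distance: d = vΔt = 0.891 × 2.998×10⁸ m/s × 6.3875×10^-13 s = 1.71×10^-4 m = 0.171 mm.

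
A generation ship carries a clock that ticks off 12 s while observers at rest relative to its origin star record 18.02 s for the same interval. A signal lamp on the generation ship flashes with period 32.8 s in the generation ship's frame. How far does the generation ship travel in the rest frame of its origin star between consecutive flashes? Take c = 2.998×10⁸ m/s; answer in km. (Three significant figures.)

The time-dilation ratio gives γ = 18.02/12 = 1.50167.
β = √(1 − 1/γ²) = 0.74602. Lab-frame period = γτ = 1.50167×32.8 s = 49.255 s. Distance = βc × γτ = 0.74602 × 2.998×10⁸ m/s × 49.255 s = 1.1016×10^10 m = 1.10×10^7 km.

1.10×10^7 km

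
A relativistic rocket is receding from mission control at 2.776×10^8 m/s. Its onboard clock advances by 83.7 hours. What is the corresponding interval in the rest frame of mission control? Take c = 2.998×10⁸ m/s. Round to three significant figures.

β = v/c = (2.776×10^8 m/s)/(2.998×10⁸ m/s) = 0.925951.
β² = 0.8573853, so γ = 1/√0.1426147 = 2.648.
Time dilation: Δt = γ·Δτ = 2.648 × 83.7 = 222 hours.

222 hours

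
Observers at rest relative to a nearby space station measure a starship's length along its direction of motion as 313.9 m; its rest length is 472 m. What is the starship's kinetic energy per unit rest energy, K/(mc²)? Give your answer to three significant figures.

0.504

γ = L₀/L = 472/313.9 = 1.50366.
K/(mc²) = γ − 1 = 1.50366 − 1 = 0.504.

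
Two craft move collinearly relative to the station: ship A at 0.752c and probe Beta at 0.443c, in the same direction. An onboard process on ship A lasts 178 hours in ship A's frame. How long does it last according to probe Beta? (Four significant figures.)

200.9 hours

Speed of ship A in probe Beta's frame: u = (v_A − v_B)/(1 − v_A v_B/c²) = (0.752 − 0.443)/(1 − 0.752×0.443) = 0.309/0.666864 = 0.46336; |u| = 0.46336c.
γ for this relative speed: γ = 1/√(1 − 0.214702) = 1.1285.
The clock on ship A records proper time, so probe Beta measures Δt = γΔτ = 1.1285 × 178 = 200.9 hours.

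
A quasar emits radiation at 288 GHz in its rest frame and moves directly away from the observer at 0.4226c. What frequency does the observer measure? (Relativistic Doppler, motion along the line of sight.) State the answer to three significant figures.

183 GHz

Relativistic Doppler (source moving away): f_obs = f_src · √((1−β)/(1+β)).
With β = 0.4226: factor = √(0.5774/1.4226) = 0.63708.
f_obs = 288 × 0.63708 = 183 GHz.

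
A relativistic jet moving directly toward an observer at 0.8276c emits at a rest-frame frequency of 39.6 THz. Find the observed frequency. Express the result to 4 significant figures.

Relativistic Doppler (source moving toward): f_obs = f_src · √((1+β)/(1−β)).
With β = 0.8276: factor = √(1.8276/0.1724) = 3.2559.
f_obs = 39.6 × 3.2559 = 128.9 THz.

128.9 THz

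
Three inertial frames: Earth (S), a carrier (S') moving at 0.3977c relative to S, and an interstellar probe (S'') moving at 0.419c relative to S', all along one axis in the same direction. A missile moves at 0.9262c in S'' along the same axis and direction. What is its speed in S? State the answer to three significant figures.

Apply u = (u'+v)/(1+u'v) twice. Missile in the carrier frame: (0.9262+0.419)/(1+0.9262·0.419) = 1.3452/1.3880778 = 0.96911c.
That velocity, transformed to the rest frame of Earth: (0.96911+0.3977)/(1+0.96911·0.3977) = 1.36681/1.385415047 = 0.98657c.

0.987c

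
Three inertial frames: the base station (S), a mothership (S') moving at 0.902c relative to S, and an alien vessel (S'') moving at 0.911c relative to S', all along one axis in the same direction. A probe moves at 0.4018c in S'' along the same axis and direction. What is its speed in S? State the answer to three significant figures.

0.998c

Compose velocities in two stages. Stage 1 (into S'): u₁ = (0.4018+0.911)/(1+0.4018×0.911) = 0.96103.
Stage 2 (into S): u = (0.96103+0.902)/(1+0.96103×0.902) = 0.99795, so the speed is 0.998c.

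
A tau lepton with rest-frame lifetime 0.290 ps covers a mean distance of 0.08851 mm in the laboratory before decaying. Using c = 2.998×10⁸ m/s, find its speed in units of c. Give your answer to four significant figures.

Let x = d/(cτ) = 8.851×10^-5 m / (2.998×10⁸ m/s × 2.900×10^-13 s) = 1.018. Since d = βγcτ, x = βγ = β/√(1−β²).
Solving: β² = x²/(1+x²) = 1.03632/2.03632 = 0.508918, so β = 0.7134.

0.7134c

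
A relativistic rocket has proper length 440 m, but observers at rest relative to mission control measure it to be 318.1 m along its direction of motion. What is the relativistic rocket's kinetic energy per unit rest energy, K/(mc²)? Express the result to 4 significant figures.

0.3832

From L = L₀/γ: γ = 440/318.1 = 1.38321.
Since K = (γ−1)mc², K/(mc²) = 1.38321 − 1 = 0.3832.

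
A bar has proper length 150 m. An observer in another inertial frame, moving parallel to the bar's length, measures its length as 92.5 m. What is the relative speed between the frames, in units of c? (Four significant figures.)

Length contraction gives γ = L₀/L = 150/92.5 = 1.6216.
β = √(1 − 1/γ²) = √0.619712 = 0.7872.

0.7872c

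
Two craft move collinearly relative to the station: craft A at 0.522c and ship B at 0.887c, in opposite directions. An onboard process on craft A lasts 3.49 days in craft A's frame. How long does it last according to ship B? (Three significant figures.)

13.0 days

Speed of craft A in ship B's frame: u = (v_A + v_B)/(1 + v_A v_B/c²) = (0.522 + 0.887)/(1 + 0.522×0.887) = 1.409/1.463014 = 0.96308; |u| = 0.96308c.
At |u| = 0.96308c, γ = (1 − 0.927523)^(−1/2) = 3.7145.
Craft A's interval is proper; time dilation gives Δt_B = γΔτ = 3.7145 × 3.49 days = 13.0 days.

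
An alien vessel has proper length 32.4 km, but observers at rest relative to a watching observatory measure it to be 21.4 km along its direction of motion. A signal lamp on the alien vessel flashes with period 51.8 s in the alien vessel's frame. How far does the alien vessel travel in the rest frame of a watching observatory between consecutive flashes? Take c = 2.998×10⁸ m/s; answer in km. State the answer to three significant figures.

1.77×10^7 km

Length contraction gives γ = L₀/L = 32.4/21.4 = 1.51402.
β = √(1 − 1/γ²) = 0.75083. Lab-frame period = γτ = 1.51402×51.8 s = 78.426 s. Distance = βc × γτ = 0.75083 × 2.998×10⁸ m/s × 78.426 s = 1.7654×10^10 m = 1.77×10^7 km.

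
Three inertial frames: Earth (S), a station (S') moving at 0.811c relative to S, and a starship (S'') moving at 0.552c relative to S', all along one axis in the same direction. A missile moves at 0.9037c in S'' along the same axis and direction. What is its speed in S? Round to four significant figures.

Compose velocities in two stages. Stage 1 (into S'): u₁ = (0.9037+0.552)/(1+0.9037×0.552) = 0.97122.
Stage 2 (into S): u = (0.97122+0.811)/(1+0.97122×0.811) = 0.99696, so the speed is 0.9970c.

0.9970c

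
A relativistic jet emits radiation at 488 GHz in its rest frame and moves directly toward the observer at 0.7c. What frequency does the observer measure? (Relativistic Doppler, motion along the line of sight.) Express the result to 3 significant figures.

1160 GHz

Relativistic Doppler (source moving toward): f_obs = f_src · √((1+β)/(1−β)).
With β = 0.7: factor = √(1.7/0.3) = 2.3805.
f_obs = 488 × 2.3805 = 1160 GHz.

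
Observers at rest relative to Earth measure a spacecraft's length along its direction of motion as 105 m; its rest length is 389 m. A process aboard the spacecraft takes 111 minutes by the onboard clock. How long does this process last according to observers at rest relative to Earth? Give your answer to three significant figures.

Length contraction gives γ = L₀/L = 389/105 = 3.70476.
Δt = γΔτ = 3.70476 × 111 = 411 minutes.

411 minutes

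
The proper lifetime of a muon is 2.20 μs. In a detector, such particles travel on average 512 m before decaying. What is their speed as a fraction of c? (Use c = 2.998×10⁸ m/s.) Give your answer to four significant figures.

d = βγcτ ⇒ βγ = d/(cτ) = 512.0 m / (659.56 m) = 0.77628.
β = (βγ)/√(1+(βγ)²) = 0.77628/√1.602611 = 0.6132.

0.6132c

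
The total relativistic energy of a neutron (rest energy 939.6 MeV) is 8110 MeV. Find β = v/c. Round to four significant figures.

0.9933

Total energy E = γmc² gives γ = 8110/939.6 = 8.6313.
Hence β = √(1 − 1/γ²) = √(1 − 0.0134229) = √0.9865771 = 0.9933.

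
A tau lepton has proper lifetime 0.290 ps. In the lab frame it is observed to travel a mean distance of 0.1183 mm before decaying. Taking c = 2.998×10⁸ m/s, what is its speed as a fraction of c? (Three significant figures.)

0.806c

Let x = d/(cτ) = 1.183×10^-4 m / (2.998×10⁸ m/s × 2.900×10^-13 s) = 1.3607. Since d = βγcτ, x = βγ = β/√(1−β²).
Solving: β² = x²/(1+x²) = 1.8515/2.8515 = 0.649307, so β = 0.806.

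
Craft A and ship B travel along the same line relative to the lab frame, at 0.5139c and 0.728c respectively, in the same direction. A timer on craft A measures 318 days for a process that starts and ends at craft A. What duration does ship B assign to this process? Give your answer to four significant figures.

338.4 days

Transform craft A's velocity into ship B's frame: (0.5139 − 0.728)/(1 − 0.5139·0.728) = −0.2141/0.6258808, so the relative speed is 0.34208c.
γ for this relative speed: γ = 1/√(1 − 0.117019) = 1.0642.
The clock on craft A records proper time, so ship B measures Δt = γΔτ = 1.0642 × 318 = 338.4 days.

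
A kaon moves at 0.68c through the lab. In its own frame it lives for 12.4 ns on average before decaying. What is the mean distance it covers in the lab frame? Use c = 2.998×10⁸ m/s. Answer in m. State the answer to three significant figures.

3.45 m

With β = 0.68, γ = 1/√(1 − 0.68²) = 1/√0.5376 = 1.3639.
Lab-frame lifetime: Δt = γτ = 1.3639 × 12.4 ns = 16.912 ns.
Distance: d = vΔt = 0.68 × 2.998×10⁸ m/s × 1.6912×10^-8 s = 3.45 m.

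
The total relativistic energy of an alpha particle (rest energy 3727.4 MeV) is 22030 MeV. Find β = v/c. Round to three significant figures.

γ = E/(mc²) = 22030/3727.4 = 5.9103.
β = √(1 − 1/γ²) = √(1 − 0.0286273) = √0.9713727 = 0.986.

0.986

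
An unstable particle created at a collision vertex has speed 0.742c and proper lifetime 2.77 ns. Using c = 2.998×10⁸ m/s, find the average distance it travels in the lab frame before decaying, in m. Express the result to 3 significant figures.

0.919 m

With β = 0.742, γ = 1/√(1 − 0.742²) = 1/√0.449436 = 1.4916.
Lab-frame lifetime: Δt = γτ = 1.4916 × 2.77 ns = 4.1317 ns.
Distance: d = vΔt = 0.742 × 2.998×10⁸ m/s × 4.1317×10^-9 s = 0.919 m.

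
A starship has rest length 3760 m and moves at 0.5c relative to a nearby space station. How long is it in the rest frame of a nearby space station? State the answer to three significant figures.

Lorentz factor: γ = (1 − 0.25)^(−1/2) = 1.1547.
Length contraction: L = L₀/γ = 3760/1.1547 = 3260 m.

3260 m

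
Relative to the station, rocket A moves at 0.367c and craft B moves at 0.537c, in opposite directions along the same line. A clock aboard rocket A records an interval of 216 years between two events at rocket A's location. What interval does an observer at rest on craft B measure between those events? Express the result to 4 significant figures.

Speed of rocket A in craft B's frame: u = (v_A + v_B)/(1 + v_A v_B/c²) = (0.367 + 0.537)/(1 + 0.367×0.537) = 0.904/1.197079 = 0.75517; |u| = 0.75517c.
At |u| = 0.75517c, γ = (1 − 0.570282)^(−1/2) = 1.5255.
The clock on rocket A records proper time, so craft B measures Δt = γΔτ = 1.5255 × 216 = 329.5 years.

329.5 years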